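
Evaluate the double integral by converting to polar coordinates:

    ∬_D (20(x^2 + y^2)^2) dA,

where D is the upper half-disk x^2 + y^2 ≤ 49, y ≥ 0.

The region D is 0 ≤ r ≤ 7, 0 ≤ θ ≤ π in polar coordinates, where x = r cos(θ), y = r sin(θ), and dA = r dr dθ.

Under the substitution, the integrand becomes 20r^4, so

    ∬_D (20(x^2 + y^2)^2) dA = ∫_{0}^{π} ∫_{0}^{7} (20r^4) · r dr dθ.

Inner integral (in r): ∫_{0}^{7} (20r^4) · r dr = 1176490/3.

Outer integral (in θ): ∫_{0}^{π} (1176490/3) dθ = 1176490π/3.

Therefore ∬_D (20(x^2 + y^2)^2) dA = 1176490π/3.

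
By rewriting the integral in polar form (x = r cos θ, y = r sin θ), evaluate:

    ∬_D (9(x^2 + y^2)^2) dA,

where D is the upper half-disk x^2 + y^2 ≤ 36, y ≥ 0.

The region D is 0 ≤ r ≤ 6, 0 ≤ θ ≤ π in polar coordinates, where x = r cos(θ), y = r sin(θ), and dA = r dr dθ.

Under the substitution, the integrand becomes 9r^4, so

    ∬_D (9(x^2 + y^2)^2) dA = ∫_{0}^{π} ∫_{0}^{6} (9r^4) · r dr dθ.

Inner integral (in r): ∫_{0}^{6} (9r^4) · r dr = 69984.

Outer integral (in θ): ∫_{0}^{π} (69984) dθ = 69984π.

Therefore ∬_D (9(x^2 + y^2)^2) dA = 69984π.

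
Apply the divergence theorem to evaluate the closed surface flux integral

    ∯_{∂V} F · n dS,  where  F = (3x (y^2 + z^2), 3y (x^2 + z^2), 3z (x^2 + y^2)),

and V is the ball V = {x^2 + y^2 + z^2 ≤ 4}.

By the divergence theorem,

    ∯_{∂V} F · n dS = ∭_V (∇ · F) dV.

Compute the divergence:
    ∇ · F = ∂F_x/∂x + ∂F_y/∂y + ∂F_z/∂z = 3y^2 + 3z^2 + 3x^2 + 3z^2 + 3x^2 + 3y^2 = 6x^2 + 6y^2 + 6z^2.

In spherical coordinates, x = ρ sin(φ) cos(θ), y = ρ sin(φ) sin(θ), z = ρ cos(φ), dV = ρ^2 sin(φ) dρ dφ dθ, with 0 ≤ ρ ≤ 2, 0 ≤ φ ≤ π, 0 ≤ θ ≤ 2π.

The integrand, after substitution and multiplying by the volume element, becomes (6ρ^2) · ρ^2 sin(φ), so

    ∭_V (∇·F) dV = ∫_0^{2π} ∫_0^{π} ∫_0^{2} (6ρ^2) · ρ^2 sin(φ) dρ dφ dθ.

Inner (ρ from 0 to 2): 192sin(φ)/5.
Middle (φ from 0 to π): 384/5.
Outer (θ from 0 to 2π): 768π/5.

Therefore ∯_{∂V} F · n dS = 768π/5.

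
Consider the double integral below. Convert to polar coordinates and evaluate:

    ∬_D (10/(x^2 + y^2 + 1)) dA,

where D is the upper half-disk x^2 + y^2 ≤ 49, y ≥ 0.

The region D is 0 ≤ r ≤ 7, 0 ≤ θ ≤ π in polar coordinates, where x = r cos(θ), y = r sin(θ), and dA = r dr dθ.

Under the substitution, the integrand becomes 10/(r^2 + 1), so

    ∬_D (10/(x^2 + y^2 + 1)) dA = ∫_{0}^{π} ∫_{0}^{7} (10/(r^2 + 1)) · r dr dθ.

Inner integral (in r): ∫_{0}^{7} (10/(r^2 + 1)) · r dr = log(312500000).

Outer integral (in θ): ∫_{0}^{π} (log(312500000)) dθ = log(312500000^π).

Therefore ∬_D (10/(x^2 + y^2 + 1)) dA = log(312500000^π).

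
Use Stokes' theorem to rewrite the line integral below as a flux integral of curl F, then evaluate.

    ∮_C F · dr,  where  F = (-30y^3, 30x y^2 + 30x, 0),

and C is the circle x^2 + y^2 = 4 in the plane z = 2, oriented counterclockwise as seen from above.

Let S be the flat disk x^2 + y^2 ≤ 4 in the plane z = 2, with upward unit normal n̂ = ẑ. By Stokes' theorem,

    ∮_C F · dr = ∬_S (∇ × F) · n̂ dS = ∬_D (curl F)_z dA,

where D is the disk x^2 + y^2 ≤ 4.

Compute the curl of F = (-30y^3, 30x y^2 + 30x, 0):
    (∇ × F)_x = ∂F_z/∂y - ∂F_y/∂z = 0,
    (∇ × F)_y = ∂F_x/∂z - ∂F_z/∂x = 0,
    (∇ × F)_z = ∂F_y/∂x - ∂F_x/∂y = 120y^2 + 30.

On z = 2, (curl F)_z = 120y^2 + 30.

Convert to polar (x = r cos θ, y = r sin θ, dA = r dr dθ); the integrand becomes 120r^2sin(θ)^2 + 30, so

    ∬_D (curl F)_z dA = ∫_0^{2π} ∫_0^{2} (120r^2sin(θ)^2 + 30) · r dr dθ.

Inner (r from 0 to 2): 480sin(θ)^2 + 60.
Outer (θ from 0 to 2π): 600π.

Therefore ∮_C F · dr = 600π.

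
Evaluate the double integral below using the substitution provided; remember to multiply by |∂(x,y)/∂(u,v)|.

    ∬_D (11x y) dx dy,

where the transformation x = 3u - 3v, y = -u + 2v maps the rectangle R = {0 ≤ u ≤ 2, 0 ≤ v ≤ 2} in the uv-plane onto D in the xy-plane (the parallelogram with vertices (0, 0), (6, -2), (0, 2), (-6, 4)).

Compute the Jacobian determinant of (x, y) with respect to (u, v):

    ∂(x,y)/∂(u,v) = | 3  -3 | = (3)(2) - (-3)(-1) = 3.
                   | -1  2 |

Its absolute value is |J| = 3 (the area scaling factor).

Substituting x = 3u - 3v, y = -u + 2v into the integrand,

    11x y → -33u^2 + 99u v - 66v^2,

so the integral becomes

    ∬_R (-33u^2 + 99u v - 66v^2) · |J| du dv = ∫_0^2 ∫_0^2 (-99u^2 + 297u v - 198v^2) dv du.

Inner (v): -198u^2 + 594u - 528.
Outer (u): -396.

Therefore ∬_D (11x y) dx dy = -396.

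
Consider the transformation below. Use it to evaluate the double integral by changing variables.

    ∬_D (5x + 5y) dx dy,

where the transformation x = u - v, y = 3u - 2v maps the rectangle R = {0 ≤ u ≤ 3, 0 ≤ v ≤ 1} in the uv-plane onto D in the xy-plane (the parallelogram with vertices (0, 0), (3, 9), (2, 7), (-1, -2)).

Compute the Jacobian determinant of (x, y) with respect to (u, v):

    ∂(x,y)/∂(u,v) = | 1  -1 | = (1)(-2) - (-1)(3) = 1.
                   | 3  -2 |

Its absolute value is |J| = 1 (the area scaling factor).

Substituting x = u - v, y = 3u - 2v into the integrand,

    5x + 5y → 20u - 15v,

so the integral becomes

    ∬_R (20u - 15v) · |J| du dv = ∫_0^3 ∫_0^1 (20u - 15v) dv du.

Inner (v): 20u - 15/2.
Outer (u): 135/2.

Therefore ∬_D (5x + 5y) dx dy = 135/2.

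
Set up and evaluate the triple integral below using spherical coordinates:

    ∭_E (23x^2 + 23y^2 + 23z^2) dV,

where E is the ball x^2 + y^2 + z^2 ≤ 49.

In spherical coordinates, x = ρ sin(φ) cos(θ), y = ρ sin(φ) sin(θ), z = ρ cos(φ), and dV = ρ^2 sin(φ) dρ dφ dθ.

The integrand becomes 23ρ^2, so

    ∭_E (23x^2 + 23y^2 + 23z^2) dV = ∫_{0}^{2π} ∫_{0}^{π} ∫_{0}^{7} (23ρ^2) · ρ^2 sin(φ) dρ dφ dθ.

Inner (ρ): 386561sin(φ)/5.
Middle (φ): 773122/5.
Outer (θ): 1546244π/5.

Therefore the triple integral equals 1546244π/5.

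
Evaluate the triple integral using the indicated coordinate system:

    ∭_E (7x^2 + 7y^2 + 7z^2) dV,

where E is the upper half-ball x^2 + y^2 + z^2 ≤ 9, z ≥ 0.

In spherical coordinates, x = ρ sin(φ) cos(θ), y = ρ sin(φ) sin(θ), z = ρ cos(φ), and dV = ρ^2 sin(φ) dρ dφ dθ.

The integrand becomes 7ρ^2, so

    ∭_E (7x^2 + 7y^2 + 7z^2) dV = ∫_{0}^{2π} ∫_{0}^{π/2} ∫_{0}^{3} (7ρ^2) · ρ^2 sin(φ) dρ dφ dθ.

Inner (ρ): 1701sin(φ)/5.
Middle (φ): 1701/5.
Outer (θ): 3402π/5.

Therefore the triple integral equals 3402π/5.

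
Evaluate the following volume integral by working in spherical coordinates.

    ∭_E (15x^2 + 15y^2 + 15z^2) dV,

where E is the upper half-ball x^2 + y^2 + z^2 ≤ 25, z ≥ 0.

In spherical coordinates, x = ρ sin(φ) cos(θ), y = ρ sin(φ) sin(θ), z = ρ cos(φ), and dV = ρ^2 sin(φ) dρ dφ dθ.

The integrand becomes 15ρ^2, so

    ∭_E (15x^2 + 15y^2 + 15z^2) dV = ∫_{0}^{2π} ∫_{0}^{π/2} ∫_{0}^{5} (15ρ^2) · ρ^2 sin(φ) dρ dφ dθ.

Inner (ρ): 9375sin(φ).
Middle (φ): 9375.
Outer (θ): 18750π.

Therefore the triple integral equals 18750π.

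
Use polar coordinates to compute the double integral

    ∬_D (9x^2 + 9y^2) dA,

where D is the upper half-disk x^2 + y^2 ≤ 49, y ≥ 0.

The region D is 0 ≤ r ≤ 7, 0 ≤ θ ≤ π in polar coordinates, where x = r cos(θ), y = r sin(θ), and dA = r dr dθ.

Under the substitution, the integrand becomes 9r^2, so

    ∬_D (9x^2 + 9y^2) dA = ∫_{0}^{π} ∫_{0}^{7} (9r^2) · r dr dθ.

Inner integral (in r): ∫_{0}^{7} (9r^2) · r dr = 21609/4.

Outer integral (in θ): ∫_{0}^{π} (21609/4) dθ = 21609π/4.

Therefore ∬_D (9x^2 + 9y^2) dA = 21609π/4.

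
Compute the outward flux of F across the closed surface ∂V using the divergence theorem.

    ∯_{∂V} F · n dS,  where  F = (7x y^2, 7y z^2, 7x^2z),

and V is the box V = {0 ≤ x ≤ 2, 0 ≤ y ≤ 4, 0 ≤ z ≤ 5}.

By the divergence theorem,

    ∯_{∂V} F · n dS = ∭_V (∇ · F) dV.

Compute the divergence:
    ∇ · F = ∂F_x/∂x + ∂F_y/∂y + ∂F_z/∂z = 7y^2 + 7z^2 + 7x^2 = 7x^2 + 7y^2 + 7z^2.

V is a rectangular box, so dV = dx dy dz with 0 ≤ x ≤ 2, 0 ≤ y ≤ 4, 0 ≤ z ≤ 5.

Integrate (7x^2 + 7y^2 + 7z^2) over V as an iterated integral:

    ∭_V (∇·F) dV = ∫_0^{2} ∫_0^{4} ∫_0^{5} (7x^2 + 7y^2 + 7z^2) dz dy dx.

Inner (z from 0 to 5): 35x^2 + 35y^2 + 875/3.
Middle (y from 0 to 4): 140x^2 + 5740/3.
Outer (x from 0 to 2): 4200.

Therefore ∯_{∂V} F · n dS = 4200.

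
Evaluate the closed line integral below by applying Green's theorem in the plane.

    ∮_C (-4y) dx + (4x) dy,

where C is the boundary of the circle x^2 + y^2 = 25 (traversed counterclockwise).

Green's theorem converts the closed line integral into a double integral over the enclosed region D:

    ∮_C P dx + Q dy = ∬_D (∂Q/∂x - ∂P/∂y) dA.

Here P = -4y, Q = 4x, so

    ∂Q/∂x = 4,    ∂P/∂y = -4,
    ∂Q/∂x - ∂P/∂y = 8.

D is the region x^2 + y^2 ≤ 25. Evaluating the double integral:

In polar coordinates (x = r cos θ, y = r sin θ, dA = r dr dθ) the integrand becomes 8, so

    ∬_D (8) dA = ∫_0^{2π} ∫_0^{5} (8) · r dr dθ.

Inner (r from 0 to 5): 100.
Outer (θ from 0 to 2π): 200π.

Therefore ∮_C P dx + Q dy = 200π.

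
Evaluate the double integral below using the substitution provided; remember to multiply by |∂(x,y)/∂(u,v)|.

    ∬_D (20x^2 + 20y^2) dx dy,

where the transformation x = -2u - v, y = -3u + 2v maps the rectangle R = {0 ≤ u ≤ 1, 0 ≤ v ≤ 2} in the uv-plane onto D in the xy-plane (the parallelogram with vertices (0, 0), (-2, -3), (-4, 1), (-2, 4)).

Compute the Jacobian determinant of (x, y) with respect to (u, v):

    ∂(x,y)/∂(u,v) = | -2  -1 | = (-2)(2) - (-1)(-3) = -7.
                   | -3  2 |

Its absolute value is |J| = 7 (the area scaling factor).

Substituting x = -2u - v, y = -3u + 2v into the integrand,

    20x^2 + 20y^2 → 260u^2 - 160u v + 100v^2,

so the integral becomes

    ∬_R (260u^2 - 160u v + 100v^2) · |J| du dv = ∫_0^1 ∫_0^2 (1820u^2 - 1120u v + 700v^2) dv du.

Inner (v): 3640u^2 - 2240u + 5600/3.
Outer (u): 1960.

Therefore ∬_D (20x^2 + 20y^2) dx dy = 1960.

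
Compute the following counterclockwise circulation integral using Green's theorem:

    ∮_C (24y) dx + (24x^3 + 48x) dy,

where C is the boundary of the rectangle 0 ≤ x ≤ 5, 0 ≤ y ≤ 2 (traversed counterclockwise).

Green's theorem converts the closed line integral into a double integral over the enclosed region D:

    ∮_C P dx + Q dy = ∬_D (∂Q/∂x - ∂P/∂y) dA.

Here P = 24y, Q = 24x^3 + 48x, so

    ∂Q/∂x = 72x^2 + 48,    ∂P/∂y = 24,
    ∂Q/∂x - ∂P/∂y = 72x^2 + 24.

D is the region 0 ≤ x ≤ 5, 0 ≤ y ≤ 2. Evaluating the double integral:

    ∬_D (72x^2 + 24) dA = ∫_0^{5} ∫_0^{2} (72x^2 + 24) dy dx.

Inner (y from 0 to 2): 144x^2 + 48.
Outer (x from 0 to 5): 6240.

Therefore ∮_C P dx + Q dy = 6240.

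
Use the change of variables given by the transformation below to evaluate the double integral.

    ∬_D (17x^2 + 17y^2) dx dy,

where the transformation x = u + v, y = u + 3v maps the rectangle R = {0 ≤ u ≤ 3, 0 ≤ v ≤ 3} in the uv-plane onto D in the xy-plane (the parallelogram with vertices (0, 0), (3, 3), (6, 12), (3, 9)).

Compute the Jacobian determinant of (x, y) with respect to (u, v):

    ∂(x,y)/∂(u,v) = | 1  1 | = (1)(3) - (1)(1) = 2.
                   | 1  3 |

Its absolute value is |J| = 2 (the area scaling factor).

Substituting x = u + v, y = u + 3v into the integrand,

    17x^2 + 17y^2 → 34u^2 + 136u v + 170v^2,

so the integral becomes

    ∬_R (34u^2 + 136u v + 170v^2) · |J| du dv = ∫_0^3 ∫_0^3 (68u^2 + 272u v + 340v^2) dv du.

Inner (v): 204u^2 + 1224u + 3060.
Outer (u): 16524.

Therefore ∬_D (17x^2 + 17y^2) dx dy = 16524.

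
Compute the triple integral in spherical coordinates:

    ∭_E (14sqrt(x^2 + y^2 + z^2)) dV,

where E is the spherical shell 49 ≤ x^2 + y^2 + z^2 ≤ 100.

In spherical coordinates, x = ρ sin(φ) cos(θ), y = ρ sin(φ) sin(θ), z = ρ cos(φ), and dV = ρ^2 sin(φ) dρ dφ dθ.

The integrand becomes 14ρ, so

    ∭_E (14sqrt(x^2 + y^2 + z^2)) dV = ∫_{0}^{2π} ∫_{0}^{π} ∫_{7}^{10} (14ρ) · ρ^2 sin(φ) dρ dφ dθ.

Inner (ρ): 53193sin(φ)/2.
Middle (φ): 53193.
Outer (θ): 106386π.

Therefore the triple integral equals 106386π.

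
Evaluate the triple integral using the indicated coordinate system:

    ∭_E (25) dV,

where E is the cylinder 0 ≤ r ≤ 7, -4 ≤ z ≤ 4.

In cylindrical coordinates, x = r cos(θ), y = r sin(θ), z = z, and dV = r dr dθ dz.

The integrand becomes 25, so

    ∭_E (25) dV = ∫_{0}^{2π} ∫_{0}^{7} ∫_{-4}^{4} (25) · r dz dr dθ.

Inner (z): 200r.
Middle (r from 0 to 7): 4900.
Outer (θ): 9800π.

Therefore the triple integral equals 9800π.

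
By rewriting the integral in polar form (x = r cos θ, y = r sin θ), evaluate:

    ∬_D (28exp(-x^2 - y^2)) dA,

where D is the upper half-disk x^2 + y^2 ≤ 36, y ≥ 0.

The region D is 0 ≤ r ≤ 6, 0 ≤ θ ≤ π in polar coordinates, where x = r cos(θ), y = r sin(θ), and dA = r dr dθ.

Under the substitution, the integrand becomes 28exp(-r^2), so

    ∬_D (28exp(-x^2 - y^2)) dA = ∫_{0}^{π} ∫_{0}^{6} (28exp(-r^2)) · r dr dθ.

Inner integral (in r): ∫_{0}^{6} (28exp(-r^2)) · r dr = 14 - 14exp(-36).

Outer integral (in θ): ∫_{0}^{π} (14 - 14exp(-36)) dθ = -14π exp(-36) + 14π.

Therefore ∬_D (28exp(-x^2 - y^2)) dA = -14π exp(-36) + 14π.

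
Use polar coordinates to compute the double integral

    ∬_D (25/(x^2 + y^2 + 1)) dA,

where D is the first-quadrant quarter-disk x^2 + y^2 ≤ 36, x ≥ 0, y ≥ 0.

The region D is 0 ≤ r ≤ 6, 0 ≤ θ ≤ π/2 in polar coordinates, where x = r cos(θ), y = r sin(θ), and dA = r dr dθ.

Under the substitution, the integrand becomes 25/(r^2 + 1), so

    ∬_D (25/(x^2 + y^2 + 1)) dA = ∫_{0}^{π/2} ∫_{0}^{6} (25/(r^2 + 1)) · r dr dθ.

Inner integral (in r): ∫_{0}^{6} (25/(r^2 + 1)) · r dr = 25log(37)/2.

Outer integral (in θ): ∫_{0}^{π/2} (25log(37)/2) dθ = 25π log(37)/4.

Therefore ∬_D (25/(x^2 + y^2 + 1)) dA = 25π log(37)/4.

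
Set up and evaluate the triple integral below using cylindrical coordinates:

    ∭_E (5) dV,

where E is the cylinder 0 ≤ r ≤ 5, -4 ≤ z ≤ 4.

In cylindrical coordinates, x = r cos(θ), y = r sin(θ), z = z, and dV = r dr dθ dz.

The integrand becomes 5, so

    ∭_E (5) dV = ∫_{0}^{2π} ∫_{0}^{5} ∫_{-4}^{4} (5) · r dz dr dθ.

Inner (z): 40r.
Middle (r from 0 to 5): 500.
Outer (θ): 1000π.

Therefore the triple integral equals 1000π.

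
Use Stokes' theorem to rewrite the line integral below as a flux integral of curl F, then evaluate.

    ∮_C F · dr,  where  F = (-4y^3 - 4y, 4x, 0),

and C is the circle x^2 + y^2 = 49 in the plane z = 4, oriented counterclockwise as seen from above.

Let S be the flat disk x^2 + y^2 ≤ 49 in the plane z = 4, with upward unit normal n̂ = ẑ. By Stokes' theorem,

    ∮_C F · dr = ∬_S (∇ × F) · n̂ dS = ∬_D (curl F)_z dA,

where D is the disk x^2 + y^2 ≤ 49.

Compute the curl of F = (-4y^3 - 4y, 4x, 0):
    (∇ × F)_x = ∂F_z/∂y - ∂F_y/∂z = 0,
    (∇ × F)_y = ∂F_x/∂z - ∂F_z/∂x = 0,
    (∇ × F)_z = ∂F_y/∂x - ∂F_x/∂y = 12y^2 + 8.

On z = 4, (curl F)_z = 12y^2 + 8.

Convert to polar (x = r cos θ, y = r sin θ, dA = r dr dθ); the integrand becomes 12r^2sin(θ)^2 + 8, so

    ∬_D (curl F)_z dA = ∫_0^{2π} ∫_0^{7} (12r^2sin(θ)^2 + 8) · r dr dθ.

Inner (r from 0 to 7): 7203sin(θ)^2 + 196.
Outer (θ from 0 to 2π): 7595π.

Therefore ∮_C F · dr = 7595π.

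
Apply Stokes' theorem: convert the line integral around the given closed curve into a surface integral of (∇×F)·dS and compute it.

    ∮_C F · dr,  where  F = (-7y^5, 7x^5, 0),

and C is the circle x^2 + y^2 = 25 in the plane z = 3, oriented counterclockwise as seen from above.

Let S be the flat disk x^2 + y^2 ≤ 25 in the plane z = 3, with upward unit normal n̂ = ẑ. By Stokes' theorem,

    ∮_C F · dr = ∬_S (∇ × F) · n̂ dS = ∬_D (curl F)_z dA,

where D is the disk x^2 + y^2 ≤ 25.

Compute the curl of F = (-7y^5, 7x^5, 0):
    (∇ × F)_x = ∂F_z/∂y - ∂F_y/∂z = 0,
    (∇ × F)_y = ∂F_x/∂z - ∂F_z/∂x = 0,
    (∇ × F)_z = ∂F_y/∂x - ∂F_x/∂y = 35x^4 + 35y^4.

On z = 3, (curl F)_z = 35x^4 + 35y^4.

Convert to polar (x = r cos θ, y = r sin θ, dA = r dr dθ); the integrand becomes 35r^4(sin(θ)^4 + cos(θ)^4), so

    ∬_D (curl F)_z dA = ∫_0^{2π} ∫_0^{5} (35r^4(sin(θ)^4 + cos(θ)^4)) · r dr dθ.

Inner (r from 0 to 5): 546875sin(θ)^4/6 + 546875cos(θ)^4/6.
Outer (θ from 0 to 2π): 546875π/4.

Therefore ∮_C F · dr = 546875π/4.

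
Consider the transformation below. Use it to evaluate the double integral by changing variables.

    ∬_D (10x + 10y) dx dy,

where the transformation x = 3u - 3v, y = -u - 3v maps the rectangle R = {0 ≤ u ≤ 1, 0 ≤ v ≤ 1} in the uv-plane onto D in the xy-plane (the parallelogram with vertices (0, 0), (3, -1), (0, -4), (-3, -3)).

Compute the Jacobian determinant of (x, y) with respect to (u, v):

    ∂(x,y)/∂(u,v) = | 3  -3 | = (3)(-3) - (-3)(-1) = -12.
                   | -1  -3 |

Its absolute value is |J| = 12 (the area scaling factor).

Substituting x = 3u - 3v, y = -u - 3v into the integrand,

    10x + 10y → 20u - 60v,

so the integral becomes

    ∬_R (20u - 60v) · |J| du dv = ∫_0^1 ∫_0^1 (240u - 720v) dv du.

Inner (v): 240u - 360.
Outer (u): -240.

Therefore ∬_D (10x + 10y) dx dy = -240.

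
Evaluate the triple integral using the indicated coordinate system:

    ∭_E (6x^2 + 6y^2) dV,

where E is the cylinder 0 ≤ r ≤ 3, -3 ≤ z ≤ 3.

In cylindrical coordinates, x = r cos(θ), y = r sin(θ), z = z, and dV = r dr dθ dz.

The integrand becomes 6r^2, so

    ∭_E (6x^2 + 6y^2) dV = ∫_{0}^{2π} ∫_{0}^{3} ∫_{-3}^{3} (6r^2) · r dz dr dθ.

Inner (z): 36r^3.
Middle (r from 0 to 3): 729.
Outer (θ): 1458π.

Therefore the triple integral equals 1458π.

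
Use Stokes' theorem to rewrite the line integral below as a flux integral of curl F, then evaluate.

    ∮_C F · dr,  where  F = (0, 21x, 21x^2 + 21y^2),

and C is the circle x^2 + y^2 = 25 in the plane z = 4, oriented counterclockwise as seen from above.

Let S be the flat disk x^2 + y^2 ≤ 25 in the plane z = 4, with upward unit normal n̂ = ẑ. By Stokes' theorem,

    ∮_C F · dr = ∬_S (∇ × F) · n̂ dS = ∬_D (curl F)_z dA,

where D is the disk x^2 + y^2 ≤ 25.

Compute the curl of F = (0, 21x, 21x^2 + 21y^2):
    (∇ × F)_x = ∂F_z/∂y - ∂F_y/∂z = 42y,
    (∇ × F)_y = ∂F_x/∂z - ∂F_z/∂x = -42x,
    (∇ × F)_z = ∂F_y/∂x - ∂F_x/∂y = 21.

On z = 4, (curl F)_z = 21.

Convert to polar (x = r cos θ, y = r sin θ, dA = r dr dθ); the integrand becomes 21, so

    ∬_D (curl F)_z dA = ∫_0^{2π} ∫_0^{5} (21) · r dr dθ.

Inner (r from 0 to 5): 525/2.
Outer (θ from 0 to 2π): 525π.

Therefore ∮_C F · dr = 525π.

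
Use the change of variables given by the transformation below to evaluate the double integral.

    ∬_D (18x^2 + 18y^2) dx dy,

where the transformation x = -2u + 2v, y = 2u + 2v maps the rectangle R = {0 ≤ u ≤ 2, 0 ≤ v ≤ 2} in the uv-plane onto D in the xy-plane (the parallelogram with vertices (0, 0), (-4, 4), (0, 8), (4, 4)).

Compute the Jacobian determinant of (x, y) with respect to (u, v):

    ∂(x,y)/∂(u,v) = | -2  2 | = (-2)(2) - (2)(2) = -8.
                   | 2  2 |

Its absolute value is |J| = 8 (the area scaling factor).

Substituting x = -2u + 2v, y = 2u + 2v into the integrand,

    18x^2 + 18y^2 → 144u^2 + 144v^2,

so the integral becomes

    ∬_R (144u^2 + 144v^2) · |J| du dv = ∫_0^2 ∫_0^2 (1152u^2 + 1152v^2) dv du.

Inner (v): 2304u^2 + 3072.
Outer (u): 12288.

Therefore ∬_D (18x^2 + 18y^2) dx dy = 12288.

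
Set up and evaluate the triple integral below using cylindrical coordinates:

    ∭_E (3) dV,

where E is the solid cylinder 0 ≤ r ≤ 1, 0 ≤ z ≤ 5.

In cylindrical coordinates, x = r cos(θ), y = r sin(θ), z = z, and dV = r dr dθ dz.

The integrand becomes 3, so

    ∭_E (3) dV = ∫_{0}^{2π} ∫_{0}^{1} ∫_{0}^{5} (3) · r dz dr dθ.

Inner (z): 15r.
Middle (r from 0 to 1): 15/2.
Outer (θ): 15π.

Therefore the triple integral equals 15π.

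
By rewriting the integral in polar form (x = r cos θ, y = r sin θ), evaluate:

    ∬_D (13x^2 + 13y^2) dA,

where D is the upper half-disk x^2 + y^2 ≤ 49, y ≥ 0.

The region D is 0 ≤ r ≤ 7, 0 ≤ θ ≤ π in polar coordinates, where x = r cos(θ), y = r sin(θ), and dA = r dr dθ.

Under the substitution, the integrand becomes 13r^2, so

    ∬_D (13x^2 + 13y^2) dA = ∫_{0}^{π} ∫_{0}^{7} (13r^2) · r dr dθ.

Inner integral (in r): ∫_{0}^{7} (13r^2) · r dr = 31213/4.

Outer integral (in θ): ∫_{0}^{π} (31213/4) dθ = 31213π/4.

Therefore ∬_D (13x^2 + 13y^2) dA = 31213π/4.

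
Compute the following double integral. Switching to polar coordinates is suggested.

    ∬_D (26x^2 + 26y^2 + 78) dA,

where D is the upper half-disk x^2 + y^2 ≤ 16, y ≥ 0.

The region D is 0 ≤ r ≤ 4, 0 ≤ θ ≤ π in polar coordinates, where x = r cos(θ), y = r sin(θ), and dA = r dr dθ.

Under the substitution, the integrand becomes 26r^2 + 78, so

    ∬_D (26x^2 + 26y^2 + 78) dA = ∫_{0}^{π} ∫_{0}^{4} (26r^2 + 78) · r dr dθ.

Inner integral (in r): ∫_{0}^{4} (26r^2 + 78) · r dr = 2288.

Outer integral (in θ): ∫_{0}^{π} (2288) dθ = 2288π.

Therefore ∬_D (26x^2 + 26y^2 + 78) dA = 2288π.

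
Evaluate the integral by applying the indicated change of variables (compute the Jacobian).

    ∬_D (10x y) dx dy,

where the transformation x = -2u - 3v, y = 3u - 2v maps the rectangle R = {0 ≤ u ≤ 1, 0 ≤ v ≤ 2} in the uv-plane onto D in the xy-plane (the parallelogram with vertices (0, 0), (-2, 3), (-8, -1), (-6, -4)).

Compute the Jacobian determinant of (x, y) with respect to (u, v):

    ∂(x,y)/∂(u,v) = | -2  -3 | = (-2)(-2) - (-3)(3) = 13.
                   | 3  -2 |

Its absolute value is |J| = 13 (the area scaling factor).

Substituting x = -2u - 3v, y = 3u - 2v into the integrand,

    10x y → -60u^2 - 50u v + 60v^2,

so the integral becomes

    ∬_R (-60u^2 - 50u v + 60v^2) · |J| du dv = ∫_0^1 ∫_0^2 (-780u^2 - 650u v + 780v^2) dv du.

Inner (v): -1560u^2 - 1300u + 2080.
Outer (u): 910.

Therefore ∬_D (10x y) dx dy = 910.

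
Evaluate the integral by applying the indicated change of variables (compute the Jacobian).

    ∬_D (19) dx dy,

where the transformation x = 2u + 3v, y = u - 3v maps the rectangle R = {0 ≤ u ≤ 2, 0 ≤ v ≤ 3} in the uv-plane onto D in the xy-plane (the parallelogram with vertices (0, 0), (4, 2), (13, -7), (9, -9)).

Compute the Jacobian determinant of (x, y) with respect to (u, v):

    ∂(x,y)/∂(u,v) = | 2  3 | = (2)(-3) - (3)(1) = -9.
                   | 1  -3 |

Its absolute value is |J| = 9 (the area scaling factor).

Substituting x = 2u + 3v, y = u - 3v into the integrand,

    19 → 19,

so the integral becomes

    ∬_R (19) · |J| du dv = ∫_0^2 ∫_0^3 (171) dv du.

Inner (v): 513.
Outer (u): 1026.

Therefore ∬_D (19) dx dy = 1026.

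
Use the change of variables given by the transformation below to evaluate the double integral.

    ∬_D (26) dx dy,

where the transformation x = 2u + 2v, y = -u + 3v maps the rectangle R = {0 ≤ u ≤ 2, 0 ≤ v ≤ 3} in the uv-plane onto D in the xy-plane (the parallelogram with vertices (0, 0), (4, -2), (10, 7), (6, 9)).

Compute the Jacobian determinant of (x, y) with respect to (u, v):

    ∂(x,y)/∂(u,v) = | 2  2 | = (2)(3) - (2)(-1) = 8.
                   | -1  3 |

Its absolute value is |J| = 8 (the area scaling factor).

Substituting x = 2u + 2v, y = -u + 3v into the integrand,

    26 → 26,

so the integral becomes

    ∬_R (26) · |J| du dv = ∫_0^2 ∫_0^3 (208) dv du.

Inner (v): 624.
Outer (u): 1248.

Therefore ∬_D (26) dx dy = 1248.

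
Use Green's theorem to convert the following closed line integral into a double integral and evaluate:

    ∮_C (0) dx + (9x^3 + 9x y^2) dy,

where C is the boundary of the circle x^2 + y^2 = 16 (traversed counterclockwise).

Green's theorem converts the closed line integral into a double integral over the enclosed region D:

    ∮_C P dx + Q dy = ∬_D (∂Q/∂x - ∂P/∂y) dA.

Here P = 0, Q = 9x^3 + 9x y^2, so

    ∂Q/∂x = 27x^2 + 9y^2,    ∂P/∂y = 0,
    ∂Q/∂x - ∂P/∂y = 27x^2 + 9y^2.

D is the region x^2 + y^2 ≤ 16. Evaluating the double integral:

In polar coordinates (x = r cos θ, y = r sin θ, dA = r dr dθ) the integrand becomes 9r^2(cos(2θ) + 2), so

    ∬_D (27x^2 + 9y^2) dA = ∫_0^{2π} ∫_0^{4} (9r^2(cos(2θ) + 2)) · r dr dθ.

Inner (r from 0 to 4): 576cos(2θ) + 1152.
Outer (θ from 0 to 2π): 2304π.

Therefore ∮_C P dx + Q dy = 2304π.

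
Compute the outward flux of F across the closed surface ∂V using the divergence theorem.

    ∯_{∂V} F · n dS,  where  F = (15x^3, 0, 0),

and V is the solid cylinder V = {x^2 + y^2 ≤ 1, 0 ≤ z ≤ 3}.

By the divergence theorem,

    ∯_{∂V} F · n dS = ∭_V (∇ · F) dV.

Compute the divergence:
    ∇ · F = ∂F_x/∂x + ∂F_y/∂y + ∂F_z/∂z = 45x^2 + 0 + 0 = 45x^2.

In cylindrical coordinates, x = r cos(θ), y = r sin(θ), z = z, dV = r dr dθ dz, with 0 ≤ r ≤ 1, 0 ≤ θ ≤ 2π, 0 ≤ z ≤ 3.

The integrand, after substitution and multiplying by the volume element, becomes (45r^2cos(θ)^2) · r, so

    ∭_V (∇·F) dV = ∫_0^{2π} ∫_0^{1} ∫_0^{3} (45r^2cos(θ)^2) · r dz dr dθ.

Inner (z from 0 to 3): 135r^3cos(θ)^2.
Middle (r from 0 to 1): 135cos(θ)^2/4.
Outer (θ from 0 to 2π): 135π/4.

Therefore ∯_{∂V} F · n dS = 135π/4.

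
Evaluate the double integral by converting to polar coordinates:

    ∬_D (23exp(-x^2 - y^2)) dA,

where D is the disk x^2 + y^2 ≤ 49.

The region D is 0 ≤ r ≤ 7, 0 ≤ θ ≤ 2π in polar coordinates, where x = r cos(θ), y = r sin(θ), and dA = r dr dθ.

Under the substitution, the integrand becomes 23exp(-r^2), so

    ∬_D (23exp(-x^2 - y^2)) dA = ∫_{0}^{2π} ∫_{0}^{7} (23exp(-r^2)) · r dr dθ.

Inner integral (in r): ∫_{0}^{7} (23exp(-r^2)) · r dr = 23/2 - 23exp(-49)/2.

Outer integral (in θ): ∫_{0}^{2π} (23/2 - 23exp(-49)/2) dθ = -23π exp(-49) + 23π.

Therefore ∬_D (23exp(-x^2 - y^2)) dA = -23π exp(-49) + 23π.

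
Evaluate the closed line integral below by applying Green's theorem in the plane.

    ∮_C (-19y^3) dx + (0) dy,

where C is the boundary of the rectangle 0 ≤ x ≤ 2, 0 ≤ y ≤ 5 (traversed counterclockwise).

Green's theorem converts the closed line integral into a double integral over the enclosed region D:

    ∮_C P dx + Q dy = ∬_D (∂Q/∂x - ∂P/∂y) dA.

Here P = -19y^3, Q = 0, so

    ∂Q/∂x = 0,    ∂P/∂y = -57y^2,
    ∂Q/∂x - ∂P/∂y = 57y^2.

D is the region 0 ≤ x ≤ 2, 0 ≤ y ≤ 5. Evaluating the double integral:

    ∬_D (57y^2) dA = ∫_0^{2} ∫_0^{5} (57y^2) dy dx.

Inner (y from 0 to 5): 2375.
Outer (x from 0 to 2): 4750.

Therefore ∮_C P dx + Q dy = 4750.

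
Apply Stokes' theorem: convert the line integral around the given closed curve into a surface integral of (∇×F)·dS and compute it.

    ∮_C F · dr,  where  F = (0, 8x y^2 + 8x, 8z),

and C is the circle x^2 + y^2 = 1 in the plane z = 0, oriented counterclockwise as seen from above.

Let S be the flat disk x^2 + y^2 ≤ 1 in the plane z = 0, with upward unit normal n̂ = ẑ. By Stokes' theorem,

    ∮_C F · dr = ∬_S (∇ × F) · n̂ dS = ∬_D (curl F)_z dA,

where D is the disk x^2 + y^2 ≤ 1.

Compute the curl of F = (0, 8x y^2 + 8x, 8z):
    (∇ × F)_x = ∂F_z/∂y - ∂F_y/∂z = 0,
    (∇ × F)_y = ∂F_x/∂z - ∂F_z/∂x = 0,
    (∇ × F)_z = ∂F_y/∂x - ∂F_x/∂y = 8y^2 + 8.

On z = 0, (curl F)_z = 8y^2 + 8.

Convert to polar (x = r cos θ, y = r sin θ, dA = r dr dθ); the integrand becomes 8r^2sin(θ)^2 + 8, so

    ∬_D (curl F)_z dA = ∫_0^{2π} ∫_0^{1} (8r^2sin(θ)^2 + 8) · r dr dθ.

Inner (r from 0 to 1): 2sin(θ)^2 + 4.
Outer (θ from 0 to 2π): 10π.

Therefore ∮_C F · dr = 10π.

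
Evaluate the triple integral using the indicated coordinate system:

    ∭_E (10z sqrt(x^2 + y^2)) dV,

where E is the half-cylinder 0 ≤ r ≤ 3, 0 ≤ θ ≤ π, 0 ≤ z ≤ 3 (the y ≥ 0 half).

In cylindrical coordinates, x = r cos(θ), y = r sin(θ), z = z, and dV = r dr dθ dz.

The integrand becomes 10r z, so

    ∭_E (10z sqrt(x^2 + y^2)) dV = ∫_{0}^{π} ∫_{0}^{3} ∫_{0}^{3} (10r z) · r dz dr dθ.

Inner (z): 45r^2.
Middle (r from 0 to 3): 405.
Outer (θ): 405π.

Therefore the triple integral equals 405π.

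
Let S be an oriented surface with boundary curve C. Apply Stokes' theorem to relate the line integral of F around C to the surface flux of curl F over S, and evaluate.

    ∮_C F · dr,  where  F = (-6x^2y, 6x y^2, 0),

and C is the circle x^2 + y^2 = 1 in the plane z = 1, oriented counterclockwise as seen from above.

Let S be the flat disk x^2 + y^2 ≤ 1 in the plane z = 1, with upward unit normal n̂ = ẑ. By Stokes' theorem,

    ∮_C F · dr = ∬_S (∇ × F) · n̂ dS = ∬_D (curl F)_z dA,

where D is the disk x^2 + y^2 ≤ 1.

Compute the curl of F = (-6x^2y, 6x y^2, 0):
    (∇ × F)_x = ∂F_z/∂y - ∂F_y/∂z = 0,
    (∇ × F)_y = ∂F_x/∂z - ∂F_z/∂x = 0,
    (∇ × F)_z = ∂F_y/∂x - ∂F_x/∂y = 6x^2 + 6y^2.

On z = 1, (curl F)_z = 6x^2 + 6y^2.

Convert to polar (x = r cos θ, y = r sin θ, dA = r dr dθ); the integrand becomes 6r^2, so

    ∬_D (curl F)_z dA = ∫_0^{2π} ∫_0^{1} (6r^2) · r dr dθ.

Inner (r from 0 to 1): 3/2.
Outer (θ from 0 to 2π): 3π.

Therefore ∮_C F · dr = 3π.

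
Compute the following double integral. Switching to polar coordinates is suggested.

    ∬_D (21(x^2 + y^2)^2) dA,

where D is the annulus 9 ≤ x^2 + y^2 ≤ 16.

The region D is 3 ≤ r ≤ 4, 0 ≤ θ ≤ 2π in polar coordinates, where x = r cos(θ), y = r sin(θ), and dA = r dr dθ.

Under the substitution, the integrand becomes 21r^4, so

    ∬_D (21(x^2 + y^2)^2) dA = ∫_{0}^{2π} ∫_{3}^{4} (21r^4) · r dr dθ.

Inner integral (in r): ∫_{3}^{4} (21r^4) · r dr = 23569/2.

Outer integral (in θ): ∫_{0}^{2π} (23569/2) dθ = 23569π.

Therefore ∬_D (21(x^2 + y^2)^2) dA = 23569π.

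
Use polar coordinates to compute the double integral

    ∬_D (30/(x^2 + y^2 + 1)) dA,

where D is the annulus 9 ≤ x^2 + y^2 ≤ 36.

The region D is 3 ≤ r ≤ 6, 0 ≤ θ ≤ 2π in polar coordinates, where x = r cos(θ), y = r sin(θ), and dA = r dr dθ.

Under the substitution, the integrand becomes 30/(r^2 + 1), so

    ∬_D (30/(x^2 + y^2 + 1)) dA = ∫_{0}^{2π} ∫_{3}^{6} (30/(r^2 + 1)) · r dr dθ.

Inner integral (in r): ∫_{3}^{6} (30/(r^2 + 1)) · r dr = log(333446267951815307088493/1000000000000000).

Outer integral (in θ): ∫_{0}^{2π} (log(333446267951815307088493/1000000000000000)) dθ = log((333446267951815307088493/1000000000000000)^(2π)).

Therefore ∬_D (30/(x^2 + y^2 + 1)) dA = log((333446267951815307088493/1000000000000000)^(2π)).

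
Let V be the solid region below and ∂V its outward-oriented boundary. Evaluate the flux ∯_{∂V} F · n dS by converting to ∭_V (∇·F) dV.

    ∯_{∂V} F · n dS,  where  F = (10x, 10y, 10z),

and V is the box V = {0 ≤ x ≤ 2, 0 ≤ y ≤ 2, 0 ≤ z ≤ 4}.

By the divergence theorem,

    ∯_{∂V} F · n dS = ∭_V (∇ · F) dV.

Compute the divergence:
    ∇ · F = ∂F_x/∂x + ∂F_y/∂y + ∂F_z/∂z = 10 + 10 + 10 = 30.

V is a rectangular box, so dV = dx dy dz with 0 ≤ x ≤ 2, 0 ≤ y ≤ 2, 0 ≤ z ≤ 4.

Integrate (30) over V as an iterated integral:

    ∭_V (∇·F) dV = ∫_0^{2} ∫_0^{2} ∫_0^{4} (30) dz dy dx.

Inner (z from 0 to 4): 120.
Middle (y from 0 to 2): 240.
Outer (x from 0 to 2): 480.

Therefore ∯_{∂V} F · n dS = 480.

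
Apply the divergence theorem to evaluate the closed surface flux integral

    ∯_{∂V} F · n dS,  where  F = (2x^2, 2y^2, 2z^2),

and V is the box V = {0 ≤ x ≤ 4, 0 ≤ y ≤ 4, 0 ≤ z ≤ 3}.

By the divergence theorem,

    ∯_{∂V} F · n dS = ∭_V (∇ · F) dV.

Compute the divergence:
    ∇ · F = ∂F_x/∂x + ∂F_y/∂y + ∂F_z/∂z = 4x + 4y + 4z.

V is a rectangular box, so dV = dx dy dz with 0 ≤ x ≤ 4, 0 ≤ y ≤ 4, 0 ≤ z ≤ 3.

Integrate (4x + 4y + 4z) over V as an iterated integral:

    ∭_V (∇·F) dV = ∫_0^{4} ∫_0^{4} ∫_0^{3} (4x + 4y + 4z) dz dy dx.

Inner (z from 0 to 3): 12x + 12y + 18.
Middle (y from 0 to 4): 48x + 168.
Outer (x from 0 to 4): 1056.

Therefore ∯_{∂V} F · n dS = 1056.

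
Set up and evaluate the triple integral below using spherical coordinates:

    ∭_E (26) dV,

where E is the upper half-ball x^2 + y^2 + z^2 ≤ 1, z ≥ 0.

In spherical coordinates, x = ρ sin(φ) cos(θ), y = ρ sin(φ) sin(θ), z = ρ cos(φ), and dV = ρ^2 sin(φ) dρ dφ dθ.

The integrand becomes 26, so

    ∭_E (26) dV = ∫_{0}^{2π} ∫_{0}^{π/2} ∫_{0}^{1} (26) · ρ^2 sin(φ) dρ dφ dθ.

Inner (ρ): 26sin(φ)/3.
Middle (φ): 26/3.
Outer (θ): 52π/3.

Therefore the triple integral equals 52π/3.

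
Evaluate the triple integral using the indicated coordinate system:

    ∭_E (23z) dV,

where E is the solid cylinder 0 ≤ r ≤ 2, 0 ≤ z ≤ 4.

In cylindrical coordinates, x = r cos(θ), y = r sin(θ), z = z, and dV = r dr dθ dz.

The integrand becomes 23z, so

    ∭_E (23z) dV = ∫_{0}^{2π} ∫_{0}^{2} ∫_{0}^{4} (23z) · r dz dr dθ.

Inner (z): 184r.
Middle (r from 0 to 2): 368.
Outer (θ): 736π.

Therefore the triple integral equals 736π.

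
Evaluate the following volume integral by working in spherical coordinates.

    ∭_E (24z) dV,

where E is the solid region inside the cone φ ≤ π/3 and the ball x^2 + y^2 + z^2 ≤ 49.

In spherical coordinates, x = ρ sin(φ) cos(θ), y = ρ sin(φ) sin(θ), z = ρ cos(φ), and dV = ρ^2 sin(φ) dρ dφ dθ.

The integrand becomes 24ρ cos(φ), so

    ∭_E (24z) dV = ∫_{0}^{2π} ∫_{0}^{π/3} ∫_{0}^{7} (24ρ cos(φ)) · ρ^2 sin(φ) dρ dφ dθ.

Inner (ρ): 7203sin(2φ).
Middle (φ): 21609/4.
Outer (θ): 21609π/2.

Therefore the triple integral equals 21609π/2.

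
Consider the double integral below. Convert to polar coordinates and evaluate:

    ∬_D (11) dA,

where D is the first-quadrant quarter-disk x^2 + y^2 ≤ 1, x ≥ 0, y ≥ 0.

The region D is 0 ≤ r ≤ 1, 0 ≤ θ ≤ π/2 in polar coordinates, where x = r cos(θ), y = r sin(θ), and dA = r dr dθ.

Under the substitution, the integrand becomes 11, so

    ∬_D (11) dA = ∫_{0}^{π/2} ∫_{0}^{1} (11) · r dr dθ.

Inner integral (in r): ∫_{0}^{1} (11) · r dr = 11/2.

Outer integral (in θ): ∫_{0}^{π/2} (11/2) dθ = 11π/4.

Therefore ∬_D (11) dA = 11π/4.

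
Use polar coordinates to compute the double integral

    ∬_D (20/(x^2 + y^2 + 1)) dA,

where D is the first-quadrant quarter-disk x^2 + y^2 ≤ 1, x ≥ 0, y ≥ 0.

The region D is 0 ≤ r ≤ 1, 0 ≤ θ ≤ π/2 in polar coordinates, where x = r cos(θ), y = r sin(θ), and dA = r dr dθ.

Under the substitution, the integrand becomes 20/(r^2 + 1), so

    ∬_D (20/(x^2 + y^2 + 1)) dA = ∫_{0}^{π/2} ∫_{0}^{1} (20/(r^2 + 1)) · r dr dθ.

Inner integral (in r): ∫_{0}^{1} (20/(r^2 + 1)) · r dr = log(1024).

Outer integral (in θ): ∫_{0}^{π/2} (log(1024)) dθ = 5π log(2).

Therefore ∬_D (20/(x^2 + y^2 + 1)) dA = 5π log(2).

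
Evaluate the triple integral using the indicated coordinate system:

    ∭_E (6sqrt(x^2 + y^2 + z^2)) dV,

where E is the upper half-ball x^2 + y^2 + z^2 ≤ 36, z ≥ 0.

In spherical coordinates, x = ρ sin(φ) cos(θ), y = ρ sin(φ) sin(θ), z = ρ cos(φ), and dV = ρ^2 sin(φ) dρ dφ dθ.

The integrand becomes 6ρ, so

    ∭_E (6sqrt(x^2 + y^2 + z^2)) dV = ∫_{0}^{2π} ∫_{0}^{π/2} ∫_{0}^{6} (6ρ) · ρ^2 sin(φ) dρ dφ dθ.

Inner (ρ): 1944sin(φ).
Middle (φ): 1944.
Outer (θ): 3888π.

Therefore the triple integral equals 3888π.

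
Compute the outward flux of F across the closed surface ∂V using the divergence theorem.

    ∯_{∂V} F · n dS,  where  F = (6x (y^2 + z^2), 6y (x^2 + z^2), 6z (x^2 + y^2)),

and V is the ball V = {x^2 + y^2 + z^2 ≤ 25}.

By the divergence theorem,

    ∯_{∂V} F · n dS = ∭_V (∇ · F) dV.

Compute the divergence:
    ∇ · F = ∂F_x/∂x + ∂F_y/∂y + ∂F_z/∂z = 6y^2 + 6z^2 + 6x^2 + 6z^2 + 6x^2 + 6y^2 = 12x^2 + 12y^2 + 12z^2.

In spherical coordinates, x = ρ sin(φ) cos(θ), y = ρ sin(φ) sin(θ), z = ρ cos(φ), dV = ρ^2 sin(φ) dρ dφ dθ, with 0 ≤ ρ ≤ 5, 0 ≤ φ ≤ π, 0 ≤ θ ≤ 2π.

The integrand, after substitution and multiplying by the volume element, becomes (12ρ^2) · ρ^2 sin(φ), so

    ∭_V (∇·F) dV = ∫_0^{2π} ∫_0^{π} ∫_0^{5} (12ρ^2) · ρ^2 sin(φ) dρ dφ dθ.

Inner (ρ from 0 to 5): 7500sin(φ).
Middle (φ from 0 to π): 15000.
Outer (θ from 0 to 2π): 30000π.

Therefore ∯_{∂V} F · n dS = 30000π.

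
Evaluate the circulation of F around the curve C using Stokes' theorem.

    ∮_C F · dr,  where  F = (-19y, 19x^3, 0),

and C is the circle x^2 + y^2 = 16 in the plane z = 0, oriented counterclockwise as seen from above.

Let S be the flat disk x^2 + y^2 ≤ 16 in the plane z = 0, with upward unit normal n̂ = ẑ. By Stokes' theorem,

    ∮_C F · dr = ∬_S (∇ × F) · n̂ dS = ∬_D (curl F)_z dA,

where D is the disk x^2 + y^2 ≤ 16.

Compute the curl of F = (-19y, 19x^3, 0):
    (∇ × F)_x = ∂F_z/∂y - ∂F_y/∂z = 0,
    (∇ × F)_y = ∂F_x/∂z - ∂F_z/∂x = 0,
    (∇ × F)_z = ∂F_y/∂x - ∂F_x/∂y = 57x^2 + 19.

On z = 0, (curl F)_z = 57x^2 + 19.

Convert to polar (x = r cos θ, y = r sin θ, dA = r dr dθ); the integrand becomes 57r^2cos(θ)^2 + 19, so

    ∬_D (curl F)_z dA = ∫_0^{2π} ∫_0^{4} (57r^2cos(θ)^2 + 19) · r dr dθ.

Inner (r from 0 to 4): 3648cos(θ)^2 + 152.
Outer (θ from 0 to 2π): 3952π.

Therefore ∮_C F · dr = 3952π.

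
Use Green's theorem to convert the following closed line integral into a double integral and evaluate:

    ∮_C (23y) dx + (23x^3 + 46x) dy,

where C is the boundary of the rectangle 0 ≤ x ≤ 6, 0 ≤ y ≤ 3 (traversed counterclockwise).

Green's theorem converts the closed line integral into a double integral over the enclosed region D:

    ∮_C P dx + Q dy = ∬_D (∂Q/∂x - ∂P/∂y) dA.

Here P = 23y, Q = 23x^3 + 46x, so

    ∂Q/∂x = 69x^2 + 46,    ∂P/∂y = 23,
    ∂Q/∂x - ∂P/∂y = 69x^2 + 23.

D is the region 0 ≤ x ≤ 6, 0 ≤ y ≤ 3. Evaluating the double integral:

    ∬_D (69x^2 + 23) dA = ∫_0^{6} ∫_0^{3} (69x^2 + 23) dy dx.

Inner (y from 0 to 3): 207x^2 + 69.
Outer (x from 0 to 6): 15318.

Therefore ∮_C P dx + Q dy = 15318.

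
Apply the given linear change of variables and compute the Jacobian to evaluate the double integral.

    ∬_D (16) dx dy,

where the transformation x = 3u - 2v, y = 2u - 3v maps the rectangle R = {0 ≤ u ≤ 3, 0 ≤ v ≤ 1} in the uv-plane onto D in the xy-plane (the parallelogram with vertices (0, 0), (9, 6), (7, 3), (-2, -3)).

Compute the Jacobian determinant of (x, y) with respect to (u, v):

    ∂(x,y)/∂(u,v) = | 3  -2 | = (3)(-3) - (-2)(2) = -5.
                   | 2  -3 |

Its absolute value is |J| = 5 (the area scaling factor).

Substituting x = 3u - 2v, y = 2u - 3v into the integrand,

    16 → 16,

so the integral becomes

    ∬_R (16) · |J| du dv = ∫_0^3 ∫_0^1 (80) dv du.

Inner (v): 80.
Outer (u): 240.

Therefore ∬_D (16) dx dy = 240.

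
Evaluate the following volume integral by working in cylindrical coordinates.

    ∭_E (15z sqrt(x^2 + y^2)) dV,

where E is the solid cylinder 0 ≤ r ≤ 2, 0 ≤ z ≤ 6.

In cylindrical coordinates, x = r cos(θ), y = r sin(θ), z = z, and dV = r dr dθ dz.

The integrand becomes 15r z, so

    ∭_E (15z sqrt(x^2 + y^2)) dV = ∫_{0}^{2π} ∫_{0}^{2} ∫_{0}^{6} (15r z) · r dz dr dθ.

Inner (z): 270r^2.
Middle (r from 0 to 2): 720.
Outer (θ): 1440π.

Therefore the triple integral equals 1440π.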